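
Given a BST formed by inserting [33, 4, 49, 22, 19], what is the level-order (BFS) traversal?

Tree insertion order: [33, 4, 49, 22, 19]
Tree (level-order array): [33, 4, 49, None, 22, None, None, 19]
BFS from the root, enqueuing left then right child of each popped node:
  queue [33] -> pop 33, enqueue [4, 49], visited so far: [33]
  queue [4, 49] -> pop 4, enqueue [22], visited so far: [33, 4]
  queue [49, 22] -> pop 49, enqueue [none], visited so far: [33, 4, 49]
  queue [22] -> pop 22, enqueue [19], visited so far: [33, 4, 49, 22]
  queue [19] -> pop 19, enqueue [none], visited so far: [33, 4, 49, 22, 19]
Result: [33, 4, 49, 22, 19]


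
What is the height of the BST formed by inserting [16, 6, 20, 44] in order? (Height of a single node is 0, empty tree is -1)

Insertion order: [16, 6, 20, 44]
Tree (level-order array): [16, 6, 20, None, None, None, 44]
Compute height bottom-up (empty subtree = -1):
  height(6) = 1 + max(-1, -1) = 0
  height(44) = 1 + max(-1, -1) = 0
  height(20) = 1 + max(-1, 0) = 1
  height(16) = 1 + max(0, 1) = 2
Height = 2


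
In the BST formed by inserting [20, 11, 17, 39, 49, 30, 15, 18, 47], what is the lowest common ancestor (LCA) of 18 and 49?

Tree insertion order: [20, 11, 17, 39, 49, 30, 15, 18, 47]
Tree (level-order array): [20, 11, 39, None, 17, 30, 49, 15, 18, None, None, 47]
In a BST, the LCA of p=18, q=49 is the first node v on the
root-to-leaf path with p <= v <= q (go left if both < v, right if both > v).
Walk from root:
  at 20: 18 <= 20 <= 49, this is the LCA
LCA = 20


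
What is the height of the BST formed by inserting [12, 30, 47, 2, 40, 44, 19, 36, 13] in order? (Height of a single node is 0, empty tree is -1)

Insertion order: [12, 30, 47, 2, 40, 44, 19, 36, 13]
Tree (level-order array): [12, 2, 30, None, None, 19, 47, 13, None, 40, None, None, None, 36, 44]
Compute height bottom-up (empty subtree = -1):
  height(2) = 1 + max(-1, -1) = 0
  height(13) = 1 + max(-1, -1) = 0
  height(19) = 1 + max(0, -1) = 1
  height(36) = 1 + max(-1, -1) = 0
  height(44) = 1 + max(-1, -1) = 0
  height(40) = 1 + max(0, 0) = 1
  height(47) = 1 + max(1, -1) = 2
  height(30) = 1 + max(1, 2) = 3
  height(12) = 1 + max(0, 3) = 4
Height = 4


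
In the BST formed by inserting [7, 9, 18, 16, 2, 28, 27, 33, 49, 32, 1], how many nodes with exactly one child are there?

Tree built from: [7, 9, 18, 16, 2, 28, 27, 33, 49, 32, 1]
Tree (level-order array): [7, 2, 9, 1, None, None, 18, None, None, 16, 28, None, None, 27, 33, None, None, 32, 49]
Rule: These are nodes with exactly 1 non-null child.
Per-node child counts:
  node 7: 2 child(ren)
  node 2: 1 child(ren)
  node 1: 0 child(ren)
  node 9: 1 child(ren)
  node 18: 2 child(ren)
  node 16: 0 child(ren)
  node 28: 2 child(ren)
  node 27: 0 child(ren)
  node 33: 2 child(ren)
  node 32: 0 child(ren)
  node 49: 0 child(ren)
Matching nodes: [2, 9]
Count of nodes with exactly one child: 2


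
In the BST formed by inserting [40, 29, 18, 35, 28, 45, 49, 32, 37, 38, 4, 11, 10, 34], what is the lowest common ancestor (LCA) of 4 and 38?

Tree insertion order: [40, 29, 18, 35, 28, 45, 49, 32, 37, 38, 4, 11, 10, 34]
Tree (level-order array): [40, 29, 45, 18, 35, None, 49, 4, 28, 32, 37, None, None, None, 11, None, None, None, 34, None, 38, 10]
In a BST, the LCA of p=4, q=38 is the first node v on the
root-to-leaf path with p <= v <= q (go left if both < v, right if both > v).
Walk from root:
  at 40: both 4 and 38 < 40, go left
  at 29: 4 <= 29 <= 38, this is the LCA
LCA = 29


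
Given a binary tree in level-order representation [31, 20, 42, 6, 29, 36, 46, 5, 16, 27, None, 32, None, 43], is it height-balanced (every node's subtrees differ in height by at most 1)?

Tree (level-order array): [31, 20, 42, 6, 29, 36, 46, 5, 16, 27, None, 32, None, 43]
Definition: a tree is height-balanced if, at every node, |h(left) - h(right)| <= 1 (empty subtree has height -1).
Bottom-up per-node check:
  node 5: h_left=-1, h_right=-1, diff=0 [OK], height=0
  node 16: h_left=-1, h_right=-1, diff=0 [OK], height=0
  node 6: h_left=0, h_right=0, diff=0 [OK], height=1
  node 27: h_left=-1, h_right=-1, diff=0 [OK], height=0
  node 29: h_left=0, h_right=-1, diff=1 [OK], height=1
  node 20: h_left=1, h_right=1, diff=0 [OK], height=2
  node 32: h_left=-1, h_right=-1, diff=0 [OK], height=0
  node 36: h_left=0, h_right=-1, diff=1 [OK], height=1
  node 43: h_left=-1, h_right=-1, diff=0 [OK], height=0
  node 46: h_left=0, h_right=-1, diff=1 [OK], height=1
  node 42: h_left=1, h_right=1, diff=0 [OK], height=2
  node 31: h_left=2, h_right=2, diff=0 [OK], height=3
All nodes satisfy the balance condition.
Result: Balanced


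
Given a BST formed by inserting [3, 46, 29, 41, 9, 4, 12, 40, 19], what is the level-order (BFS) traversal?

Tree insertion order: [3, 46, 29, 41, 9, 4, 12, 40, 19]
Tree (level-order array): [3, None, 46, 29, None, 9, 41, 4, 12, 40, None, None, None, None, 19]
BFS from the root, enqueuing left then right child of each popped node:
  queue [3] -> pop 3, enqueue [46], visited so far: [3]
  queue [46] -> pop 46, enqueue [29], visited so far: [3, 46]
  queue [29] -> pop 29, enqueue [9, 41], visited so far: [3, 46, 29]
  queue [9, 41] -> pop 9, enqueue [4, 12], visited so far: [3, 46, 29, 9]
  queue [41, 4, 12] -> pop 41, enqueue [40], visited so far: [3, 46, 29, 9, 41]
  queue [4, 12, 40] -> pop 4, enqueue [none], visited so far: [3, 46, 29, 9, 41, 4]
  queue [12, 40] -> pop 12, enqueue [19], visited so far: [3, 46, 29, 9, 41, 4, 12]
  queue [40, 19] -> pop 40, enqueue [none], visited so far: [3, 46, 29, 9, 41, 4, 12, 40]
  queue [19] -> pop 19, enqueue [none], visited so far: [3, 46, 29, 9, 41, 4, 12, 40, 19]
Result: [3, 46, 29, 9, 41, 4, 12, 40, 19]


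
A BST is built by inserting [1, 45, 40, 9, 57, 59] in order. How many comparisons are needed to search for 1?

Search path for 1: 1
Found: True
Comparisons: 1


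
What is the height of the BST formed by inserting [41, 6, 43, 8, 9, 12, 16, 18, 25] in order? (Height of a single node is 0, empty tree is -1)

Insertion order: [41, 6, 43, 8, 9, 12, 16, 18, 25]
Tree (level-order array): [41, 6, 43, None, 8, None, None, None, 9, None, 12, None, 16, None, 18, None, 25]
Compute height bottom-up (empty subtree = -1):
  height(25) = 1 + max(-1, -1) = 0
  height(18) = 1 + max(-1, 0) = 1
  height(16) = 1 + max(-1, 1) = 2
  height(12) = 1 + max(-1, 2) = 3
  height(9) = 1 + max(-1, 3) = 4
  height(8) = 1 + max(-1, 4) = 5
  height(6) = 1 + max(-1, 5) = 6
  height(43) = 1 + max(-1, -1) = 0
  height(41) = 1 + max(6, 0) = 7
Height = 7


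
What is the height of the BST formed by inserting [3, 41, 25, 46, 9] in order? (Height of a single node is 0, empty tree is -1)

Insertion order: [3, 41, 25, 46, 9]
Tree (level-order array): [3, None, 41, 25, 46, 9]
Compute height bottom-up (empty subtree = -1):
  height(9) = 1 + max(-1, -1) = 0
  height(25) = 1 + max(0, -1) = 1
  height(46) = 1 + max(-1, -1) = 0
  height(41) = 1 + max(1, 0) = 2
  height(3) = 1 + max(-1, 2) = 3
Height = 3


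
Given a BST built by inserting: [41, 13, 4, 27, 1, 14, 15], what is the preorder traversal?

Tree insertion order: [41, 13, 4, 27, 1, 14, 15]
Tree (level-order array): [41, 13, None, 4, 27, 1, None, 14, None, None, None, None, 15]
Preorder traversal: [41, 13, 4, 1, 27, 14, 15]


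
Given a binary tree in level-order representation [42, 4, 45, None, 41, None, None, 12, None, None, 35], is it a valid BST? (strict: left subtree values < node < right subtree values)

Level-order array: [42, 4, 45, None, 41, None, None, 12, None, None, 35]
Validate using subtree bounds (lo, hi): at each node, require lo < value < hi,
then recurse left with hi=value and right with lo=value.
Preorder trace (stopping at first violation):
  at node 42 with bounds (-inf, +inf): OK
  at node 4 with bounds (-inf, 42): OK
  at node 41 with bounds (4, 42): OK
  at node 12 with bounds (4, 41): OK
  at node 35 with bounds (12, 41): OK
  at node 45 with bounds (42, +inf): OK
No violation found at any node.
Result: Valid BST


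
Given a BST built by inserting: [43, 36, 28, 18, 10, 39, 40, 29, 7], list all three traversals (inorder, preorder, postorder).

Tree insertion order: [43, 36, 28, 18, 10, 39, 40, 29, 7]
Tree (level-order array): [43, 36, None, 28, 39, 18, 29, None, 40, 10, None, None, None, None, None, 7]
Inorder (L, root, R): [7, 10, 18, 28, 29, 36, 39, 40, 43]
Preorder (root, L, R): [43, 36, 28, 18, 10, 7, 29, 39, 40]
Postorder (L, R, root): [7, 10, 18, 29, 28, 40, 39, 36, 43]


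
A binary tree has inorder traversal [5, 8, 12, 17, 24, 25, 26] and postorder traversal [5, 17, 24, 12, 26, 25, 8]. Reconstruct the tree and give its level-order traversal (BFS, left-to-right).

Inorder:   [5, 8, 12, 17, 24, 25, 26]
Postorder: [5, 17, 24, 12, 26, 25, 8]
Algorithm: postorder visits root last, so walk postorder right-to-left;
each value is the root of the current inorder slice — split it at that
value, recurse on the right subtree first, then the left.
Recursive splits:
  root=8; inorder splits into left=[5], right=[12, 17, 24, 25, 26]
  root=25; inorder splits into left=[12, 17, 24], right=[26]
  root=26; inorder splits into left=[], right=[]
  root=12; inorder splits into left=[], right=[17, 24]
  root=24; inorder splits into left=[17], right=[]
  root=17; inorder splits into left=[], right=[]
  root=5; inorder splits into left=[], right=[]
Reconstructed level-order: [8, 5, 25, 12, 26, 24, 17]


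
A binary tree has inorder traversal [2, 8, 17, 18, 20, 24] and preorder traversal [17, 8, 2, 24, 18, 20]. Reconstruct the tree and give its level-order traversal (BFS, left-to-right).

Inorder:  [2, 8, 17, 18, 20, 24]
Preorder: [17, 8, 2, 24, 18, 20]
Algorithm: preorder visits root first, so consume preorder in order;
for each root, split the current inorder slice at that value into
left-subtree inorder and right-subtree inorder, then recurse.
Recursive splits:
  root=17; inorder splits into left=[2, 8], right=[18, 20, 24]
  root=8; inorder splits into left=[2], right=[]
  root=2; inorder splits into left=[], right=[]
  root=24; inorder splits into left=[18, 20], right=[]
  root=18; inorder splits into left=[], right=[20]
  root=20; inorder splits into left=[], right=[]
Reconstructed level-order: [17, 8, 24, 2, 18, 20]


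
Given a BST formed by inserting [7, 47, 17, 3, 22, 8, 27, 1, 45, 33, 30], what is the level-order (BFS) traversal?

Tree insertion order: [7, 47, 17, 3, 22, 8, 27, 1, 45, 33, 30]
Tree (level-order array): [7, 3, 47, 1, None, 17, None, None, None, 8, 22, None, None, None, 27, None, 45, 33, None, 30]
BFS from the root, enqueuing left then right child of each popped node:
  queue [7] -> pop 7, enqueue [3, 47], visited so far: [7]
  queue [3, 47] -> pop 3, enqueue [1], visited so far: [7, 3]
  queue [47, 1] -> pop 47, enqueue [17], visited so far: [7, 3, 47]
  queue [1, 17] -> pop 1, enqueue [none], visited so far: [7, 3, 47, 1]
  queue [17] -> pop 17, enqueue [8, 22], visited so far: [7, 3, 47, 1, 17]
  queue [8, 22] -> pop 8, enqueue [none], visited so far: [7, 3, 47, 1, 17, 8]
  queue [22] -> pop 22, enqueue [27], visited so far: [7, 3, 47, 1, 17, 8, 22]
  queue [27] -> pop 27, enqueue [45], visited so far: [7, 3, 47, 1, 17, 8, 22, 27]
  queue [45] -> pop 45, enqueue [33], visited so far: [7, 3, 47, 1, 17, 8, 22, 27, 45]
  queue [33] -> pop 33, enqueue [30], visited so far: [7, 3, 47, 1, 17, 8, 22, 27, 45, 33]
  queue [30] -> pop 30, enqueue [none], visited so far: [7, 3, 47, 1, 17, 8, 22, 27, 45, 33, 30]
Result: [7, 3, 47, 1, 17, 8, 22, 27, 45, 33, 30]


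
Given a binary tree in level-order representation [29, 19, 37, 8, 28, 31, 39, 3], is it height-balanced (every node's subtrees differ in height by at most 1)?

Tree (level-order array): [29, 19, 37, 8, 28, 31, 39, 3]
Definition: a tree is height-balanced if, at every node, |h(left) - h(right)| <= 1 (empty subtree has height -1).
Bottom-up per-node check:
  node 3: h_left=-1, h_right=-1, diff=0 [OK], height=0
  node 8: h_left=0, h_right=-1, diff=1 [OK], height=1
  node 28: h_left=-1, h_right=-1, diff=0 [OK], height=0
  node 19: h_left=1, h_right=0, diff=1 [OK], height=2
  node 31: h_left=-1, h_right=-1, diff=0 [OK], height=0
  node 39: h_left=-1, h_right=-1, diff=0 [OK], height=0
  node 37: h_left=0, h_right=0, diff=0 [OK], height=1
  node 29: h_left=2, h_right=1, diff=1 [OK], height=3
All nodes satisfy the balance condition.
Result: Balanced


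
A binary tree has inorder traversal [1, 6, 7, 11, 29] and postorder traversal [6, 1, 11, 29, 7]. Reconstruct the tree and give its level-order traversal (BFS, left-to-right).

Inorder:   [1, 6, 7, 11, 29]
Postorder: [6, 1, 11, 29, 7]
Algorithm: postorder visits root last, so walk postorder right-to-left;
each value is the root of the current inorder slice — split it at that
value, recurse on the right subtree first, then the left.
Recursive splits:
  root=7; inorder splits into left=[1, 6], right=[11, 29]
  root=29; inorder splits into left=[11], right=[]
  root=11; inorder splits into left=[], right=[]
  root=1; inorder splits into left=[], right=[6]
  root=6; inorder splits into left=[], right=[]
Reconstructed level-order: [7, 1, 29, 6, 11]


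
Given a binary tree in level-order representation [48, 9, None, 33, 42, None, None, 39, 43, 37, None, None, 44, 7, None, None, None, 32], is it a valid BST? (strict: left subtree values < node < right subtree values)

Level-order array: [48, 9, None, 33, 42, None, None, 39, 43, 37, None, None, 44, 7, None, None, None, 32]
Validate using subtree bounds (lo, hi): at each node, require lo < value < hi,
then recurse left with hi=value and right with lo=value.
Preorder trace (stopping at first violation):
  at node 48 with bounds (-inf, +inf): OK
  at node 9 with bounds (-inf, 48): OK
  at node 33 with bounds (-inf, 9): VIOLATION
Node 33 violates its bound: not (-inf < 33 < 9).
Result: Not a valid BST


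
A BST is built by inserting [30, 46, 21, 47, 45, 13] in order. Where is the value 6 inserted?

Starting tree (level order): [30, 21, 46, 13, None, 45, 47]
Insertion path: 30 -> 21 -> 13
Result: insert 6 as left child of 13
Final tree (level order): [30, 21, 46, 13, None, 45, 47, 6]


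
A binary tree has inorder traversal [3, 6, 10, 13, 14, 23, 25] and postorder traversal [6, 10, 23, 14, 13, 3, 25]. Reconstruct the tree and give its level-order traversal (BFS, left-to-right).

Inorder:   [3, 6, 10, 13, 14, 23, 25]
Postorder: [6, 10, 23, 14, 13, 3, 25]
Algorithm: postorder visits root last, so walk postorder right-to-left;
each value is the root of the current inorder slice — split it at that
value, recurse on the right subtree first, then the left.
Recursive splits:
  root=25; inorder splits into left=[3, 6, 10, 13, 14, 23], right=[]
  root=3; inorder splits into left=[], right=[6, 10, 13, 14, 23]
  root=13; inorder splits into left=[6, 10], right=[14, 23]
  root=14; inorder splits into left=[], right=[23]
  root=23; inorder splits into left=[], right=[]
  root=10; inorder splits into left=[6], right=[]
  root=6; inorder splits into left=[], right=[]
Reconstructed level-order: [25, 3, 13, 10, 14, 6, 23]


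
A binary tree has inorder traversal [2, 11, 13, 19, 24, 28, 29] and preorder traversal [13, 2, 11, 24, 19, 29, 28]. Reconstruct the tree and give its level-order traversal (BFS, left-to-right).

Inorder:  [2, 11, 13, 19, 24, 28, 29]
Preorder: [13, 2, 11, 24, 19, 29, 28]
Algorithm: preorder visits root first, so consume preorder in order;
for each root, split the current inorder slice at that value into
left-subtree inorder and right-subtree inorder, then recurse.
Recursive splits:
  root=13; inorder splits into left=[2, 11], right=[19, 24, 28, 29]
  root=2; inorder splits into left=[], right=[11]
  root=11; inorder splits into left=[], right=[]
  root=24; inorder splits into left=[19], right=[28, 29]
  root=19; inorder splits into left=[], right=[]
  root=29; inorder splits into left=[28], right=[]
  root=28; inorder splits into left=[], right=[]
Reconstructed level-order: [13, 2, 24, 11, 19, 29, 28]


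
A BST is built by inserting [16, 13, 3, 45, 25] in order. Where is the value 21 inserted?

Starting tree (level order): [16, 13, 45, 3, None, 25]
Insertion path: 16 -> 45 -> 25
Result: insert 21 as left child of 25
Final tree (level order): [16, 13, 45, 3, None, 25, None, None, None, 21]


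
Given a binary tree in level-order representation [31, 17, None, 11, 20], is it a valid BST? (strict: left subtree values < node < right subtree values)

Level-order array: [31, 17, None, 11, 20]
Validate using subtree bounds (lo, hi): at each node, require lo < value < hi,
then recurse left with hi=value and right with lo=value.
Preorder trace (stopping at first violation):
  at node 31 with bounds (-inf, +inf): OK
  at node 17 with bounds (-inf, 31): OK
  at node 11 with bounds (-inf, 17): OK
  at node 20 with bounds (17, 31): OK
No violation found at any node.
Result: Valid BST


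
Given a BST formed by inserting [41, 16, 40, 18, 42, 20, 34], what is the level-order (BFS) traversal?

Tree insertion order: [41, 16, 40, 18, 42, 20, 34]
Tree (level-order array): [41, 16, 42, None, 40, None, None, 18, None, None, 20, None, 34]
BFS from the root, enqueuing left then right child of each popped node:
  queue [41] -> pop 41, enqueue [16, 42], visited so far: [41]
  queue [16, 42] -> pop 16, enqueue [40], visited so far: [41, 16]
  queue [42, 40] -> pop 42, enqueue [none], visited so far: [41, 16, 42]
  queue [40] -> pop 40, enqueue [18], visited so far: [41, 16, 42, 40]
  queue [18] -> pop 18, enqueue [20], visited so far: [41, 16, 42, 40, 18]
  queue [20] -> pop 20, enqueue [34], visited so far: [41, 16, 42, 40, 18, 20]
  queue [34] -> pop 34, enqueue [none], visited so far: [41, 16, 42, 40, 18, 20, 34]
Result: [41, 16, 42, 40, 18, 20, 34]


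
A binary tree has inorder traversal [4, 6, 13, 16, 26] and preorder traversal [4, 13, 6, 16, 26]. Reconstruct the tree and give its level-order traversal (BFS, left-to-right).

Inorder:  [4, 6, 13, 16, 26]
Preorder: [4, 13, 6, 16, 26]
Algorithm: preorder visits root first, so consume preorder in order;
for each root, split the current inorder slice at that value into
left-subtree inorder and right-subtree inorder, then recurse.
Recursive splits:
  root=4; inorder splits into left=[], right=[6, 13, 16, 26]
  root=13; inorder splits into left=[6], right=[16, 26]
  root=6; inorder splits into left=[], right=[]
  root=16; inorder splits into left=[], right=[26]
  root=26; inorder splits into left=[], right=[]
Reconstructed level-order: [4, 13, 6, 16, 26]


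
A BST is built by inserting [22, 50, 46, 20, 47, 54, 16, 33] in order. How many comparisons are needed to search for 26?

Search path for 26: 22 -> 50 -> 46 -> 33
Found: False
Comparisons: 4


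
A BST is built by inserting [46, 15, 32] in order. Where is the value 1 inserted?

Starting tree (level order): [46, 15, None, None, 32]
Insertion path: 46 -> 15
Result: insert 1 as left child of 15
Final tree (level order): [46, 15, None, 1, 32]


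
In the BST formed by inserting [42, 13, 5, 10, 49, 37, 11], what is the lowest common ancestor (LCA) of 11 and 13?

Tree insertion order: [42, 13, 5, 10, 49, 37, 11]
Tree (level-order array): [42, 13, 49, 5, 37, None, None, None, 10, None, None, None, 11]
In a BST, the LCA of p=11, q=13 is the first node v on the
root-to-leaf path with p <= v <= q (go left if both < v, right if both > v).
Walk from root:
  at 42: both 11 and 13 < 42, go left
  at 13: 11 <= 13 <= 13, this is the LCA
LCA = 13


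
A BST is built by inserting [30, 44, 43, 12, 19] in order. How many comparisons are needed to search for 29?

Search path for 29: 30 -> 12 -> 19
Found: False
Comparisons: 3


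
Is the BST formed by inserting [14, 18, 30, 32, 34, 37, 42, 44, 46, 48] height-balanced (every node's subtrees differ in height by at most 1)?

Tree (level-order array): [14, None, 18, None, 30, None, 32, None, 34, None, 37, None, 42, None, 44, None, 46, None, 48]
Definition: a tree is height-balanced if, at every node, |h(left) - h(right)| <= 1 (empty subtree has height -1).
Bottom-up per-node check:
  node 48: h_left=-1, h_right=-1, diff=0 [OK], height=0
  node 46: h_left=-1, h_right=0, diff=1 [OK], height=1
  node 44: h_left=-1, h_right=1, diff=2 [FAIL (|-1-1|=2 > 1)], height=2
  node 42: h_left=-1, h_right=2, diff=3 [FAIL (|-1-2|=3 > 1)], height=3
  node 37: h_left=-1, h_right=3, diff=4 [FAIL (|-1-3|=4 > 1)], height=4
  node 34: h_left=-1, h_right=4, diff=5 [FAIL (|-1-4|=5 > 1)], height=5
  node 32: h_left=-1, h_right=5, diff=6 [FAIL (|-1-5|=6 > 1)], height=6
  node 30: h_left=-1, h_right=6, diff=7 [FAIL (|-1-6|=7 > 1)], height=7
  node 18: h_left=-1, h_right=7, diff=8 [FAIL (|-1-7|=8 > 1)], height=8
  node 14: h_left=-1, h_right=8, diff=9 [FAIL (|-1-8|=9 > 1)], height=9
Node 44 violates the condition: |-1 - 1| = 2 > 1.
Result: Not balanced


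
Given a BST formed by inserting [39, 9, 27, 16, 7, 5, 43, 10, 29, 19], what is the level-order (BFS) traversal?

Tree insertion order: [39, 9, 27, 16, 7, 5, 43, 10, 29, 19]
Tree (level-order array): [39, 9, 43, 7, 27, None, None, 5, None, 16, 29, None, None, 10, 19]
BFS from the root, enqueuing left then right child of each popped node:
  queue [39] -> pop 39, enqueue [9, 43], visited so far: [39]
  queue [9, 43] -> pop 9, enqueue [7, 27], visited so far: [39, 9]
  queue [43, 7, 27] -> pop 43, enqueue [none], visited so far: [39, 9, 43]
  queue [7, 27] -> pop 7, enqueue [5], visited so far: [39, 9, 43, 7]
  queue [27, 5] -> pop 27, enqueue [16, 29], visited so far: [39, 9, 43, 7, 27]
  queue [5, 16, 29] -> pop 5, enqueue [none], visited so far: [39, 9, 43, 7, 27, 5]
  queue [16, 29] -> pop 16, enqueue [10, 19], visited so far: [39, 9, 43, 7, 27, 5, 16]
  queue [29, 10, 19] -> pop 29, enqueue [none], visited so far: [39, 9, 43, 7, 27, 5, 16, 29]
  queue [10, 19] -> pop 10, enqueue [none], visited so far: [39, 9, 43, 7, 27, 5, 16, 29, 10]
  queue [19] -> pop 19, enqueue [none], visited so far: [39, 9, 43, 7, 27, 5, 16, 29, 10, 19]
Result: [39, 9, 43, 7, 27, 5, 16, 29, 10, 19]


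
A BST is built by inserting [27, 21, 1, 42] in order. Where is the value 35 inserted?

Starting tree (level order): [27, 21, 42, 1]
Insertion path: 27 -> 42
Result: insert 35 as left child of 42
Final tree (level order): [27, 21, 42, 1, None, 35]


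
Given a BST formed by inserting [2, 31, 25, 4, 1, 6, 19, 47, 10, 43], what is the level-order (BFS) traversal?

Tree insertion order: [2, 31, 25, 4, 1, 6, 19, 47, 10, 43]
Tree (level-order array): [2, 1, 31, None, None, 25, 47, 4, None, 43, None, None, 6, None, None, None, 19, 10]
BFS from the root, enqueuing left then right child of each popped node:
  queue [2] -> pop 2, enqueue [1, 31], visited so far: [2]
  queue [1, 31] -> pop 1, enqueue [none], visited so far: [2, 1]
  queue [31] -> pop 31, enqueue [25, 47], visited so far: [2, 1, 31]
  queue [25, 47] -> pop 25, enqueue [4], visited so far: [2, 1, 31, 25]
  queue [47, 4] -> pop 47, enqueue [43], visited so far: [2, 1, 31, 25, 47]
  queue [4, 43] -> pop 4, enqueue [6], visited so far: [2, 1, 31, 25, 47, 4]
  queue [43, 6] -> pop 43, enqueue [none], visited so far: [2, 1, 31, 25, 47, 4, 43]
  queue [6] -> pop 6, enqueue [19], visited so far: [2, 1, 31, 25, 47, 4, 43, 6]
  queue [19] -> pop 19, enqueue [10], visited so far: [2, 1, 31, 25, 47, 4, 43, 6, 19]
  queue [10] -> pop 10, enqueue [none], visited so far: [2, 1, 31, 25, 47, 4, 43, 6, 19, 10]
Result: [2, 1, 31, 25, 47, 4, 43, 6, 19, 10]


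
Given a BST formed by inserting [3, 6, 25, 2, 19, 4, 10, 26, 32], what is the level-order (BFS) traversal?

Tree insertion order: [3, 6, 25, 2, 19, 4, 10, 26, 32]
Tree (level-order array): [3, 2, 6, None, None, 4, 25, None, None, 19, 26, 10, None, None, 32]
BFS from the root, enqueuing left then right child of each popped node:
  queue [3] -> pop 3, enqueue [2, 6], visited so far: [3]
  queue [2, 6] -> pop 2, enqueue [none], visited so far: [3, 2]
  queue [6] -> pop 6, enqueue [4, 25], visited so far: [3, 2, 6]
  queue [4, 25] -> pop 4, enqueue [none], visited so far: [3, 2, 6, 4]
  queue [25] -> pop 25, enqueue [19, 26], visited so far: [3, 2, 6, 4, 25]
  queue [19, 26] -> pop 19, enqueue [10], visited so far: [3, 2, 6, 4, 25, 19]
  queue [26, 10] -> pop 26, enqueue [32], visited so far: [3, 2, 6, 4, 25, 19, 26]
  queue [10, 32] -> pop 10, enqueue [none], visited so far: [3, 2, 6, 4, 25, 19, 26, 10]
  queue [32] -> pop 32, enqueue [none], visited so far: [3, 2, 6, 4, 25, 19, 26, 10, 32]
Result: [3, 2, 6, 4, 25, 19, 26, 10, 32]


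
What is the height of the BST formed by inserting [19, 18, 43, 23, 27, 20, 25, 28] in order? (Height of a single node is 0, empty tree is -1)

Insertion order: [19, 18, 43, 23, 27, 20, 25, 28]
Tree (level-order array): [19, 18, 43, None, None, 23, None, 20, 27, None, None, 25, 28]
Compute height bottom-up (empty subtree = -1):
  height(18) = 1 + max(-1, -1) = 0
  height(20) = 1 + max(-1, -1) = 0
  height(25) = 1 + max(-1, -1) = 0
  height(28) = 1 + max(-1, -1) = 0
  height(27) = 1 + max(0, 0) = 1
  height(23) = 1 + max(0, 1) = 2
  height(43) = 1 + max(2, -1) = 3
  height(19) = 1 + max(0, 3) = 4
Height = 4


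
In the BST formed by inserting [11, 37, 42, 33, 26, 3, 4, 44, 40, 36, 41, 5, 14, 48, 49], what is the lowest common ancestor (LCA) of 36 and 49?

Tree insertion order: [11, 37, 42, 33, 26, 3, 4, 44, 40, 36, 41, 5, 14, 48, 49]
Tree (level-order array): [11, 3, 37, None, 4, 33, 42, None, 5, 26, 36, 40, 44, None, None, 14, None, None, None, None, 41, None, 48, None, None, None, None, None, 49]
In a BST, the LCA of p=36, q=49 is the first node v on the
root-to-leaf path with p <= v <= q (go left if both < v, right if both > v).
Walk from root:
  at 11: both 36 and 49 > 11, go right
  at 37: 36 <= 37 <= 49, this is the LCA
LCA = 37


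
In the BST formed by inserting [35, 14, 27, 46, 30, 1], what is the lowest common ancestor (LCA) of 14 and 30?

Tree insertion order: [35, 14, 27, 46, 30, 1]
Tree (level-order array): [35, 14, 46, 1, 27, None, None, None, None, None, 30]
In a BST, the LCA of p=14, q=30 is the first node v on the
root-to-leaf path with p <= v <= q (go left if both < v, right if both > v).
Walk from root:
  at 35: both 14 and 30 < 35, go left
  at 14: 14 <= 14 <= 30, this is the LCA
LCA = 14


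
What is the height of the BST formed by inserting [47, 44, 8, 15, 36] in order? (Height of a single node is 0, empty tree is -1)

Insertion order: [47, 44, 8, 15, 36]
Tree (level-order array): [47, 44, None, 8, None, None, 15, None, 36]
Compute height bottom-up (empty subtree = -1):
  height(36) = 1 + max(-1, -1) = 0
  height(15) = 1 + max(-1, 0) = 1
  height(8) = 1 + max(-1, 1) = 2
  height(44) = 1 + max(2, -1) = 3
  height(47) = 1 + max(3, -1) = 4
Height = 4


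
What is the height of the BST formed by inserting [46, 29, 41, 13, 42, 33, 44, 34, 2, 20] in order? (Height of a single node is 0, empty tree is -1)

Insertion order: [46, 29, 41, 13, 42, 33, 44, 34, 2, 20]
Tree (level-order array): [46, 29, None, 13, 41, 2, 20, 33, 42, None, None, None, None, None, 34, None, 44]
Compute height bottom-up (empty subtree = -1):
  height(2) = 1 + max(-1, -1) = 0
  height(20) = 1 + max(-1, -1) = 0
  height(13) = 1 + max(0, 0) = 1
  height(34) = 1 + max(-1, -1) = 0
  height(33) = 1 + max(-1, 0) = 1
  height(44) = 1 + max(-1, -1) = 0
  height(42) = 1 + max(-1, 0) = 1
  height(41) = 1 + max(1, 1) = 2
  height(29) = 1 + max(1, 2) = 3
  height(46) = 1 + max(3, -1) = 4
Height = 4


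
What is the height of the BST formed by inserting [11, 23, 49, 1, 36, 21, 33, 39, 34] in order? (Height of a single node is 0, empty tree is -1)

Insertion order: [11, 23, 49, 1, 36, 21, 33, 39, 34]
Tree (level-order array): [11, 1, 23, None, None, 21, 49, None, None, 36, None, 33, 39, None, 34]
Compute height bottom-up (empty subtree = -1):
  height(1) = 1 + max(-1, -1) = 0
  height(21) = 1 + max(-1, -1) = 0
  height(34) = 1 + max(-1, -1) = 0
  height(33) = 1 + max(-1, 0) = 1
  height(39) = 1 + max(-1, -1) = 0
  height(36) = 1 + max(1, 0) = 2
  height(49) = 1 + max(2, -1) = 3
  height(23) = 1 + max(0, 3) = 4
  height(11) = 1 + max(0, 4) = 5
Height = 5


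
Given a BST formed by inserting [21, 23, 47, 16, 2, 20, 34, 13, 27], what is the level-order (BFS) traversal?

Tree insertion order: [21, 23, 47, 16, 2, 20, 34, 13, 27]
Tree (level-order array): [21, 16, 23, 2, 20, None, 47, None, 13, None, None, 34, None, None, None, 27]
BFS from the root, enqueuing left then right child of each popped node:
  queue [21] -> pop 21, enqueue [16, 23], visited so far: [21]
  queue [16, 23] -> pop 16, enqueue [2, 20], visited so far: [21, 16]
  queue [23, 2, 20] -> pop 23, enqueue [47], visited so far: [21, 16, 23]
  queue [2, 20, 47] -> pop 2, enqueue [13], visited so far: [21, 16, 23, 2]
  queue [20, 47, 13] -> pop 20, enqueue [none], visited so far: [21, 16, 23, 2, 20]
  queue [47, 13] -> pop 47, enqueue [34], visited so far: [21, 16, 23, 2, 20, 47]
  queue [13, 34] -> pop 13, enqueue [none], visited so far: [21, 16, 23, 2, 20, 47, 13]
  queue [34] -> pop 34, enqueue [27], visited so far: [21, 16, 23, 2, 20, 47, 13, 34]
  queue [27] -> pop 27, enqueue [none], visited so far: [21, 16, 23, 2, 20, 47, 13, 34, 27]
Result: [21, 16, 23, 2, 20, 47, 13, 34, 27]


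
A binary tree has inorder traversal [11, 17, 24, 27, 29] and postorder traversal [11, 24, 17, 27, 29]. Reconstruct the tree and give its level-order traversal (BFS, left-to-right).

Inorder:   [11, 17, 24, 27, 29]
Postorder: [11, 24, 17, 27, 29]
Algorithm: postorder visits root last, so walk postorder right-to-left;
each value is the root of the current inorder slice — split it at that
value, recurse on the right subtree first, then the left.
Recursive splits:
  root=29; inorder splits into left=[11, 17, 24, 27], right=[]
  root=27; inorder splits into left=[11, 17, 24], right=[]
  root=17; inorder splits into left=[11], right=[24]
  root=24; inorder splits into left=[], right=[]
  root=11; inorder splits into left=[], right=[]
Reconstructed level-order: [29, 27, 17, 11, 24]


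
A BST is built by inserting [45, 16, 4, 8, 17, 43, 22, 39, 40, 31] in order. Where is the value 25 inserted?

Starting tree (level order): [45, 16, None, 4, 17, None, 8, None, 43, None, None, 22, None, None, 39, 31, 40]
Insertion path: 45 -> 16 -> 17 -> 43 -> 22 -> 39 -> 31
Result: insert 25 as left child of 31
Final tree (level order): [45, 16, None, 4, 17, None, 8, None, 43, None, None, 22, None, None, 39, 31, 40, 25]


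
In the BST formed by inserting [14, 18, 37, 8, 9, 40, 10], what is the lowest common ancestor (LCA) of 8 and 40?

Tree insertion order: [14, 18, 37, 8, 9, 40, 10]
Tree (level-order array): [14, 8, 18, None, 9, None, 37, None, 10, None, 40]
In a BST, the LCA of p=8, q=40 is the first node v on the
root-to-leaf path with p <= v <= q (go left if both < v, right if both > v).
Walk from root:
  at 14: 8 <= 14 <= 40, this is the LCA
LCA = 14


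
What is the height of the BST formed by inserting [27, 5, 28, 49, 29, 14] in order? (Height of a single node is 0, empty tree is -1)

Insertion order: [27, 5, 28, 49, 29, 14]
Tree (level-order array): [27, 5, 28, None, 14, None, 49, None, None, 29]
Compute height bottom-up (empty subtree = -1):
  height(14) = 1 + max(-1, -1) = 0
  height(5) = 1 + max(-1, 0) = 1
  height(29) = 1 + max(-1, -1) = 0
  height(49) = 1 + max(0, -1) = 1
  height(28) = 1 + max(-1, 1) = 2
  height(27) = 1 + max(1, 2) = 3
Height = 3


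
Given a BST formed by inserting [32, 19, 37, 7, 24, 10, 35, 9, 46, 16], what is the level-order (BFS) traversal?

Tree insertion order: [32, 19, 37, 7, 24, 10, 35, 9, 46, 16]
Tree (level-order array): [32, 19, 37, 7, 24, 35, 46, None, 10, None, None, None, None, None, None, 9, 16]
BFS from the root, enqueuing left then right child of each popped node:
  queue [32] -> pop 32, enqueue [19, 37], visited so far: [32]
  queue [19, 37] -> pop 19, enqueue [7, 24], visited so far: [32, 19]
  queue [37, 7, 24] -> pop 37, enqueue [35, 46], visited so far: [32, 19, 37]
  queue [7, 24, 35, 46] -> pop 7, enqueue [10], visited so far: [32, 19, 37, 7]
  queue [24, 35, 46, 10] -> pop 24, enqueue [none], visited so far: [32, 19, 37, 7, 24]
  queue [35, 46, 10] -> pop 35, enqueue [none], visited so far: [32, 19, 37, 7, 24, 35]
  queue [46, 10] -> pop 46, enqueue [none], visited so far: [32, 19, 37, 7, 24, 35, 46]
  queue [10] -> pop 10, enqueue [9, 16], visited so far: [32, 19, 37, 7, 24, 35, 46, 10]
  queue [9, 16] -> pop 9, enqueue [none], visited so far: [32, 19, 37, 7, 24, 35, 46, 10, 9]
  queue [16] -> pop 16, enqueue [none], visited so far: [32, 19, 37, 7, 24, 35, 46, 10, 9, 16]
Result: [32, 19, 37, 7, 24, 35, 46, 10, 9, 16]


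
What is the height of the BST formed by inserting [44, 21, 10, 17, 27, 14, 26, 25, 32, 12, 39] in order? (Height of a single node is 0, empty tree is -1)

Insertion order: [44, 21, 10, 17, 27, 14, 26, 25, 32, 12, 39]
Tree (level-order array): [44, 21, None, 10, 27, None, 17, 26, 32, 14, None, 25, None, None, 39, 12]
Compute height bottom-up (empty subtree = -1):
  height(12) = 1 + max(-1, -1) = 0
  height(14) = 1 + max(0, -1) = 1
  height(17) = 1 + max(1, -1) = 2
  height(10) = 1 + max(-1, 2) = 3
  height(25) = 1 + max(-1, -1) = 0
  height(26) = 1 + max(0, -1) = 1
  height(39) = 1 + max(-1, -1) = 0
  height(32) = 1 + max(-1, 0) = 1
  height(27) = 1 + max(1, 1) = 2
  height(21) = 1 + max(3, 2) = 4
  height(44) = 1 + max(4, -1) = 5
Height = 5


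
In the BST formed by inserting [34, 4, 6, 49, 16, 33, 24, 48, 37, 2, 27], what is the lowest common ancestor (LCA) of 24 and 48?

Tree insertion order: [34, 4, 6, 49, 16, 33, 24, 48, 37, 2, 27]
Tree (level-order array): [34, 4, 49, 2, 6, 48, None, None, None, None, 16, 37, None, None, 33, None, None, 24, None, None, 27]
In a BST, the LCA of p=24, q=48 is the first node v on the
root-to-leaf path with p <= v <= q (go left if both < v, right if both > v).
Walk from root:
  at 34: 24 <= 34 <= 48, this is the LCA
LCA = 34


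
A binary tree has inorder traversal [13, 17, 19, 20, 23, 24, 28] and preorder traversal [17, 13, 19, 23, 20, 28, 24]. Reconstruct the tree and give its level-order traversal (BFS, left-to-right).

Inorder:  [13, 17, 19, 20, 23, 24, 28]
Preorder: [17, 13, 19, 23, 20, 28, 24]
Algorithm: preorder visits root first, so consume preorder in order;
for each root, split the current inorder slice at that value into
left-subtree inorder and right-subtree inorder, then recurse.
Recursive splits:
  root=17; inorder splits into left=[13], right=[19, 20, 23, 24, 28]
  root=13; inorder splits into left=[], right=[]
  root=19; inorder splits into left=[], right=[20, 23, 24, 28]
  root=23; inorder splits into left=[20], right=[24, 28]
  root=20; inorder splits into left=[], right=[]
  root=28; inorder splits into left=[24], right=[]
  root=24; inorder splits into left=[], right=[]
Reconstructed level-order: [17, 13, 19, 23, 20, 28, 24]


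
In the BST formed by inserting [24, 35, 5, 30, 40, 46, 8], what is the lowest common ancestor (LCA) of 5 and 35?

Tree insertion order: [24, 35, 5, 30, 40, 46, 8]
Tree (level-order array): [24, 5, 35, None, 8, 30, 40, None, None, None, None, None, 46]
In a BST, the LCA of p=5, q=35 is the first node v on the
root-to-leaf path with p <= v <= q (go left if both < v, right if both > v).
Walk from root:
  at 24: 5 <= 24 <= 35, this is the LCA
LCA = 24


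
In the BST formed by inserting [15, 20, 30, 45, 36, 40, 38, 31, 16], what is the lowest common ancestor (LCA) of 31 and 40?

Tree insertion order: [15, 20, 30, 45, 36, 40, 38, 31, 16]
Tree (level-order array): [15, None, 20, 16, 30, None, None, None, 45, 36, None, 31, 40, None, None, 38]
In a BST, the LCA of p=31, q=40 is the first node v on the
root-to-leaf path with p <= v <= q (go left if both < v, right if both > v).
Walk from root:
  at 15: both 31 and 40 > 15, go right
  at 20: both 31 and 40 > 20, go right
  at 30: both 31 and 40 > 30, go right
  at 45: both 31 and 40 < 45, go left
  at 36: 31 <= 36 <= 40, this is the LCA
LCA = 36


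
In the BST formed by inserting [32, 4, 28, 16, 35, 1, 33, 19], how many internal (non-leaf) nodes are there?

Tree built from: [32, 4, 28, 16, 35, 1, 33, 19]
Tree (level-order array): [32, 4, 35, 1, 28, 33, None, None, None, 16, None, None, None, None, 19]
Rule: An internal node has at least one child.
Per-node child counts:
  node 32: 2 child(ren)
  node 4: 2 child(ren)
  node 1: 0 child(ren)
  node 28: 1 child(ren)
  node 16: 1 child(ren)
  node 19: 0 child(ren)
  node 35: 1 child(ren)
  node 33: 0 child(ren)
Matching nodes: [32, 4, 28, 16, 35]
Count of internal (non-leaf) nodes: 5


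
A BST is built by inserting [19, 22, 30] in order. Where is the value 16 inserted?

Starting tree (level order): [19, None, 22, None, 30]
Insertion path: 19
Result: insert 16 as left child of 19
Final tree (level order): [19, 16, 22, None, None, None, 30]


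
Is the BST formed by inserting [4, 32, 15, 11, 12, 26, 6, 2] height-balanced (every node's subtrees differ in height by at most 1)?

Tree (level-order array): [4, 2, 32, None, None, 15, None, 11, 26, 6, 12]
Definition: a tree is height-balanced if, at every node, |h(left) - h(right)| <= 1 (empty subtree has height -1).
Bottom-up per-node check:
  node 2: h_left=-1, h_right=-1, diff=0 [OK], height=0
  node 6: h_left=-1, h_right=-1, diff=0 [OK], height=0
  node 12: h_left=-1, h_right=-1, diff=0 [OK], height=0
  node 11: h_left=0, h_right=0, diff=0 [OK], height=1
  node 26: h_left=-1, h_right=-1, diff=0 [OK], height=0
  node 15: h_left=1, h_right=0, diff=1 [OK], height=2
  node 32: h_left=2, h_right=-1, diff=3 [FAIL (|2--1|=3 > 1)], height=3
  node 4: h_left=0, h_right=3, diff=3 [FAIL (|0-3|=3 > 1)], height=4
Node 32 violates the condition: |2 - -1| = 3 > 1.
Result: Not balanced


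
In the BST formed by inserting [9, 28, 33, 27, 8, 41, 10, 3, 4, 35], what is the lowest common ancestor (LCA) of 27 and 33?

Tree insertion order: [9, 28, 33, 27, 8, 41, 10, 3, 4, 35]
Tree (level-order array): [9, 8, 28, 3, None, 27, 33, None, 4, 10, None, None, 41, None, None, None, None, 35]
In a BST, the LCA of p=27, q=33 is the first node v on the
root-to-leaf path with p <= v <= q (go left if both < v, right if both > v).
Walk from root:
  at 9: both 27 and 33 > 9, go right
  at 28: 27 <= 28 <= 33, this is the LCA
LCA = 28


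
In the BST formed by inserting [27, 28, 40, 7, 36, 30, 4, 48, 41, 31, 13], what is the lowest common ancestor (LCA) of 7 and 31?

Tree insertion order: [27, 28, 40, 7, 36, 30, 4, 48, 41, 31, 13]
Tree (level-order array): [27, 7, 28, 4, 13, None, 40, None, None, None, None, 36, 48, 30, None, 41, None, None, 31]
In a BST, the LCA of p=7, q=31 is the first node v on the
root-to-leaf path with p <= v <= q (go left if both < v, right if both > v).
Walk from root:
  at 27: 7 <= 27 <= 31, this is the LCA
LCA = 27


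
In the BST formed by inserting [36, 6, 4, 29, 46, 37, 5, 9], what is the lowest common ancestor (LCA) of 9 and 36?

Tree insertion order: [36, 6, 4, 29, 46, 37, 5, 9]
Tree (level-order array): [36, 6, 46, 4, 29, 37, None, None, 5, 9]
In a BST, the LCA of p=9, q=36 is the first node v on the
root-to-leaf path with p <= v <= q (go left if both < v, right if both > v).
Walk from root:
  at 36: 9 <= 36 <= 36, this is the LCA
LCA = 36


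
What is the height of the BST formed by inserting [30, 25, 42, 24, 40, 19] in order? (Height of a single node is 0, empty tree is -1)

Insertion order: [30, 25, 42, 24, 40, 19]
Tree (level-order array): [30, 25, 42, 24, None, 40, None, 19]
Compute height bottom-up (empty subtree = -1):
  height(19) = 1 + max(-1, -1) = 0
  height(24) = 1 + max(0, -1) = 1
  height(25) = 1 + max(1, -1) = 2
  height(40) = 1 + max(-1, -1) = 0
  height(42) = 1 + max(0, -1) = 1
  height(30) = 1 + max(2, 1) = 3
Height = 3


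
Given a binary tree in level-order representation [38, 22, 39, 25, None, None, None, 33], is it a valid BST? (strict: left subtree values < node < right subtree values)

Level-order array: [38, 22, 39, 25, None, None, None, 33]
Validate using subtree bounds (lo, hi): at each node, require lo < value < hi,
then recurse left with hi=value and right with lo=value.
Preorder trace (stopping at first violation):
  at node 38 with bounds (-inf, +inf): OK
  at node 22 with bounds (-inf, 38): OK
  at node 25 with bounds (-inf, 22): VIOLATION
Node 25 violates its bound: not (-inf < 25 < 22).
Result: Not a valid BST
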